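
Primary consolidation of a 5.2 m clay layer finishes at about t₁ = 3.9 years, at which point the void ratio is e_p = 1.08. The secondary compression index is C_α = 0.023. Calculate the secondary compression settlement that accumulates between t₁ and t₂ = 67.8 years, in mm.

Secondary compression: S_s = C_α·H/(1+e_p)·log₁₀(t₂/t₁)
S_s = 0.023×5.2/(1+1.08)×log₁₀(67.8/3.9)
    = 0.0575 × 1.24 = 0.07131 m

S_s ≈ 71.3 mm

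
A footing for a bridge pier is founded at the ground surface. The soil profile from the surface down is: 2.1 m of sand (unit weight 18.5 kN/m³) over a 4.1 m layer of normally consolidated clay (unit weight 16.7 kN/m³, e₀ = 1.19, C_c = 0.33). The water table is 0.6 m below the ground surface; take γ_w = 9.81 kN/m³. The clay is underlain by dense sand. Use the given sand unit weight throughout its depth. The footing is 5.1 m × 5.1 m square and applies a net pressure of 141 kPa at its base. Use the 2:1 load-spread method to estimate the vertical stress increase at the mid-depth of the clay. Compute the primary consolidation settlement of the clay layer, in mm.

S_c ≈ 202 mm

Mid-depth of clay below the ground surface: z = 2.1 + 4.1/2 = 4.15 m.
Total vertical stress at mid-clay: σ_v = 18.5×2.1 + 16.7×2.05 = 73.085 kPa.
Pore pressure: u = 9.81×(4.15 − 0.6) = 34.825 kPa.
Initial effective stress: σ'_0 = σ_v − u = 73.085 − 34.825 = 38.26 kPa.
Stress increase at mid-clay by the 2:1 spreading method:
Δσ = qBL/((B+z)(L+z)) = 141×5.1×5.1/((5.1+4.15)(5.1+4.15)) = 42.862 kPa
Final effective stress: σ'_f = σ'_0 + Δσ = 38.26 + 42.862 = 81.122 kPa.
Normally consolidated clay, so the full stress increment lies on the virgin compression line:
S_c = C_c·H/(1+e₀)·log₁₀(σ'_f/σ'_0) = 0.33×4.1/(1+1.19)×log₁₀(81.122/38.26)
    = 0.61781 × 0.32639 = 0.2016 m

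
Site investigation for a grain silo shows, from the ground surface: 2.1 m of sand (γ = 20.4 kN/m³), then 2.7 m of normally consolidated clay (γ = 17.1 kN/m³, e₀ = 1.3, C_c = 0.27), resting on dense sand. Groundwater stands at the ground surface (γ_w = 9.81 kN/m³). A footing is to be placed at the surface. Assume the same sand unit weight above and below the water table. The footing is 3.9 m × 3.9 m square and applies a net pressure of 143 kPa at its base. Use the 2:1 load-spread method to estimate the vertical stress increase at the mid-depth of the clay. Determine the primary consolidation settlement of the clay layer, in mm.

S_c ≈ 112 mm

Mid-depth of clay below the ground surface: z = 2.1 + 2.7/2 = 3.45 m.
Total vertical stress at mid-clay: σ_v = 20.4×2.1 + 17.1×1.35 = 65.925 kPa.
Pore pressure: u = 9.81×(3.45 − 0) = 33.845 kPa.
Initial effective stress: σ'_0 = σ_v − u = 65.925 − 33.845 = 32.08 kPa.
Stress increase at mid-clay by the 2:1 spreading method:
Δσ = qBL/((B+z)(L+z)) = 143×3.9×3.9/((3.9+3.45)(3.9+3.45)) = 40.262 kPa
Final effective stress: σ'_f = σ'_0 + Δσ = 32.08 + 40.262 = 72.342 kPa.
Normally consolidated clay, so the full stress increment lies on the virgin compression line:
S_c = C_c·H/(1+e₀)·log₁₀(σ'_f/σ'_0) = 0.27×2.7/(1+1.3)×log₁₀(72.342/32.08)
    = 0.31696 × 0.35316 = 0.1119 m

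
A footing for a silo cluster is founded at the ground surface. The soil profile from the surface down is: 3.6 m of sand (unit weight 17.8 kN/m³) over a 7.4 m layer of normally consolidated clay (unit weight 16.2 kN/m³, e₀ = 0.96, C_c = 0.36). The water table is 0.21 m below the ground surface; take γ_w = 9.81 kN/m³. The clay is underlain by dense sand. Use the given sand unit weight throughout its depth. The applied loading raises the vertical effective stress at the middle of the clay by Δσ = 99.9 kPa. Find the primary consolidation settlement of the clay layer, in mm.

S_c ≈ 615 mm

Mid-depth of clay below the ground surface: z = 3.6 + 7.4/2 = 7.3 m.
Total vertical stress at mid-clay: σ_v = 17.8×3.6 + 16.2×3.7 = 124.02 kPa.
Pore pressure: u = 9.81×(7.3 − 0.21) = 69.553 kPa.
Initial effective stress: σ'_0 = σ_v − u = 124.02 − 69.553 = 54.467 kPa.
Final effective stress: σ'_f = σ'_0 + Δσ = 54.467 + 99.9 = 154.37 kPa.
Normally consolidated clay, so the full stress increment lies on the virgin compression line:
S_c = C_c·H/(1+e₀)·log₁₀(σ'_f/σ'_0) = 0.36×7.4/(1+0.96)×log₁₀(154.37/54.467)
    = 1.3592 × 0.45243 = 0.6149 m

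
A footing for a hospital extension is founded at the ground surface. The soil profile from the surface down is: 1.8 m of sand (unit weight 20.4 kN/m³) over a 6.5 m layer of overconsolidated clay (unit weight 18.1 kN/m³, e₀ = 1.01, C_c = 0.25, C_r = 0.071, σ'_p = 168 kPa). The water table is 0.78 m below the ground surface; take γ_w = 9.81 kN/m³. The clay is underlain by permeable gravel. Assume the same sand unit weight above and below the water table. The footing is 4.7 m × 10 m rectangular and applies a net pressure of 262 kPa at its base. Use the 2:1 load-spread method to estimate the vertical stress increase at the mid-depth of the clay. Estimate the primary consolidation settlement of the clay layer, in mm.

Mid-depth of clay below the ground surface: z = 1.8 + 6.5/2 = 5.05 m.
Total vertical stress at mid-clay: σ_v = 20.4×1.8 + 18.1×3.25 = 95.545 kPa.
Pore pressure: u = 9.81×(5.05 − 0.78) = 41.889 kPa.
Initial effective stress: σ'_0 = σ_v − u = 95.545 − 41.889 = 53.656 kPa.
Stress increase at mid-clay by the 2:1 spreading method:
Δσ = qBL/((B+z)(L+z)) = 262×4.7×10/((4.7+5.05)(10+5.05)) = 83.919 kPa
Final effective stress: σ'_f = 53.656 + 83.919 = 137.57 kPa.
σ'_f = 137.57 ≤ σ'_p = 168 kPa, so the clay remains overconsolidated and only the recompression index applies:
S_c = C_r·H/(1+e₀)·log₁₀(σ'_f/σ'_0) = 0.071×6.5/2.01×log₁₀(137.57/53.656)
    = 0.2296 × 0.40891 = 0.09389 m

S_c ≈ 93.9 mm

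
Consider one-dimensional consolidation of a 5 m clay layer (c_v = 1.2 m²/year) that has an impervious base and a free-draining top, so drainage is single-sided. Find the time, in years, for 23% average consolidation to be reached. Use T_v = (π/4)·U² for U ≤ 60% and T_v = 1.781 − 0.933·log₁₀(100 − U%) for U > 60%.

Drainage path length: H_d = H = 5 m (single drainage).
U ≤ 60%: T_v = (π/4)·U² = (π/4)×0.23² = 0.041548.
t = T_v·H_d²/c_v = 0.041548×5²/1.2 = 0.8656 years.

t ≈ 0.866 years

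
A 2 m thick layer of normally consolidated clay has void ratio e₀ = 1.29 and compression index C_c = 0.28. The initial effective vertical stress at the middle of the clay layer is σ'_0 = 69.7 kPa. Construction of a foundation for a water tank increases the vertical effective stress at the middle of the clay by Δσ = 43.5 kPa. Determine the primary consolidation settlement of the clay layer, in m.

S_c ≈ 0.0515 m

Final effective stress: σ'_f = σ'_0 + Δσ = 69.7 + 43.5 = 113.2 kPa.
Normally consolidated clay, so the full stress increment lies on the virgin compression line:
S_c = C_c·H/(1+e₀)·log₁₀(σ'_f/σ'_0) = 0.28×2/(1+1.29)×log₁₀(113.2/69.7)
    = 0.24454 × 0.21061 = 0.0515 m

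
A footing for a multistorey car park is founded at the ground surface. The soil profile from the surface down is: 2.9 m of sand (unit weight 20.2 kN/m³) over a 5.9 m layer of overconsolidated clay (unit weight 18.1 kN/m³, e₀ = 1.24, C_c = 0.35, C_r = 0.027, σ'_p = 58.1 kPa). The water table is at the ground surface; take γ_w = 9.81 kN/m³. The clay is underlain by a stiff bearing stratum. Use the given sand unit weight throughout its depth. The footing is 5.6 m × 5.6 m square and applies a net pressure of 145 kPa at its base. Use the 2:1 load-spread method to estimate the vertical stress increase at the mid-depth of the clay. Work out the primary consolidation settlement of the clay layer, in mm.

S_c ≈ 174 mm

Mid-depth of clay below the ground surface: z = 2.9 + 5.9/2 = 5.85 m.
Total vertical stress at mid-clay: σ_v = 20.2×2.9 + 18.1×2.95 = 111.98 kPa.
Pore pressure: u = 9.81×(5.85 − 0) = 57.389 kPa.
Initial effective stress: σ'_0 = σ_v − u = 111.98 − 57.389 = 54.591 kPa.
Stress increase at mid-clay by the 2:1 spreading method:
Δσ = qBL/((B+z)(L+z)) = 145×5.6×5.6/((5.6+5.85)(5.6+5.85)) = 34.684 kPa
Final effective stress: σ'_f = 54.591 + 34.684 = 89.275 kPa.
σ'_f = 89.275 > σ'_p = 58.1 kPa, so the stress path crosses the preconsolidation pressure — recompression up to σ'_p, then virgin compression beyond:
S_c = H/(1+e₀)·[C_r·log₁₀(σ'_p/σ'_0) + C_c·log₁₀(σ'_f/σ'_p)]
    = 5.9/2.24 × [0.027×log₁₀(58.1/54.591) + 0.35×log₁₀(89.275/58.1)]
    = 2.6339 × [0.00073049 + 0.065294] = 0.1739 m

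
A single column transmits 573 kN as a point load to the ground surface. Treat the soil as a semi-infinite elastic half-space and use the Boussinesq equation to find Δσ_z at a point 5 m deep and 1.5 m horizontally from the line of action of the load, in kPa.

Boussinesq vertical stress below a point load on an elastic half-space:
Δσ_z = 3P/(2πz²) · [1 + (r/z)²]^(−5/2)
r/z = 1.5/5 = 0.3; [1+(r/z)²]^(−5/2) = 0.80618.
Δσ_z = 3×573/(2π×5²) × 0.80618 = 10.943 × 0.80618 = 8.822 kPa

Δσ_z ≈ 8.82 kPa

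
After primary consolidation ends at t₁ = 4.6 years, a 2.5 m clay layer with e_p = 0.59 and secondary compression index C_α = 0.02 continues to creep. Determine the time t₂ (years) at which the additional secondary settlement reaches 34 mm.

t₂ ≈ 55.5 years

S_s = C_α·H/(1+e_p)·log₁₀(t₂/t₁) ⇒ log₁₀(t₂/t₁) = S_s·(1+e_p)/(C_α·H).
log₁₀(t₂/t₁) = 0.034 × (1+0.59) / (0.02×2.5) = 1.081
t₂ = t₁ × 10^1.081 = 4.6 × 12.06 = 55.46 years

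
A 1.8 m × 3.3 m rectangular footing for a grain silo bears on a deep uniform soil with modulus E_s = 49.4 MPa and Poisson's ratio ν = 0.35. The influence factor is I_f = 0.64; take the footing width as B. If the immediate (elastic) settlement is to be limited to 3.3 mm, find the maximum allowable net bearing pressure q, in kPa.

E_s = 49.4 MPa = 49400 kPa.
S_e = q·B·(1−ν²)/E_s · I_f  ⇒  q = S_e·E_s / (B·(1−ν²)·I_f).
q = 0.0033 × 49400 / (1.8 × 0.8775 × 0.64) = 161.3 kPa

q ≈ 161 kPa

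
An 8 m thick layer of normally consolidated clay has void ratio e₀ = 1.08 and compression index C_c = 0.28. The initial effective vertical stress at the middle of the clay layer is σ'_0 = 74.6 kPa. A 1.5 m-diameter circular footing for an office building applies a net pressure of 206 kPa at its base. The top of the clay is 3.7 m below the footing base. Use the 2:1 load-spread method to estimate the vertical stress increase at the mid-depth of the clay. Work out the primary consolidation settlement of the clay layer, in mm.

Mid-depth of clay below the footing base: z = 3.7 + 8/2 = 7.7 m.
Stress increase at mid-clay by the 2:1 spreading method:
Δσ ≈ qD²/(D+z)² = 206×1.5²/(1.5+7.7)² = 5.4761 kPa
Final effective stress: σ'_f = σ'_0 + Δσ = 74.6 + 5.4761 = 80.076 kPa.
Normally consolidated clay, so the full stress increment lies on the virgin compression line:
S_c = C_c·H/(1+e₀)·log₁₀(σ'_f/σ'_0) = 0.28×8/(1+1.08)×log₁₀(80.076/74.6)
    = 1.0769 × 0.030764 = 0.03313 m

S_c ≈ 33.1 mm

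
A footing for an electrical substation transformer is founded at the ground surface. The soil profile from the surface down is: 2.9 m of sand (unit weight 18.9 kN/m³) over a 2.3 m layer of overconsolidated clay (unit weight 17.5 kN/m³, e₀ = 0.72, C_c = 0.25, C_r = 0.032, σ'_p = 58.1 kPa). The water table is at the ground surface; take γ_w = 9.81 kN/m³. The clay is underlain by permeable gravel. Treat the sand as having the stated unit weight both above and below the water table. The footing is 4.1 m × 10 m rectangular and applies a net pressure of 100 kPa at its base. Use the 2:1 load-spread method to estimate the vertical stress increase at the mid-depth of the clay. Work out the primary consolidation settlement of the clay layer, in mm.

Mid-depth of clay below the ground surface: z = 2.9 + 2.3/2 = 4.05 m.
Total vertical stress at mid-clay: σ_v = 18.9×2.9 + 17.5×1.15 = 74.935 kPa.
Pore pressure: u = 9.81×(4.05 − 0) = 39.73 kPa.
Initial effective stress: σ'_0 = σ_v − u = 74.935 − 39.73 = 35.205 kPa.
Stress increase at mid-clay by the 2:1 spreading method:
Δσ = qBL/((B+z)(L+z)) = 100×4.1×10/((4.1+4.05)(10+4.05)) = 35.806 kPa
Final effective stress: σ'_f = 35.205 + 35.806 = 71.011 kPa.
σ'_f = 71.011 > σ'_p = 58.1 kPa, so the stress path crosses the preconsolidation pressure — recompression up to σ'_p, then virgin compression beyond:
S_c = H/(1+e₀)·[C_r·log₁₀(σ'_p/σ'_0) + C_c·log₁₀(σ'_f/σ'_p)]
    = 2.3/1.72 × [0.032×log₁₀(58.1/35.205) + 0.25×log₁₀(71.011/58.1)]
    = 1.3372 × [0.0069623 + 0.021787] = 0.03844 m

S_c ≈ 38.4 mm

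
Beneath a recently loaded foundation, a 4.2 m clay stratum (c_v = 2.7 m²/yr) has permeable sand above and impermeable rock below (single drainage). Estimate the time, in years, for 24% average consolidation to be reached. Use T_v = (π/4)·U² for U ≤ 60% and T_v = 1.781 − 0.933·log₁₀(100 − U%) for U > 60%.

Drainage path length: H_d = H = 4.2 m (single drainage).
U ≤ 60%: T_v = (π/4)·U² = (π/4)×0.24² = 0.045239.
t = T_v·H_d²/c_v = 0.045239×4.2²/2.7 = 0.2956 years.

t ≈ 0.296 years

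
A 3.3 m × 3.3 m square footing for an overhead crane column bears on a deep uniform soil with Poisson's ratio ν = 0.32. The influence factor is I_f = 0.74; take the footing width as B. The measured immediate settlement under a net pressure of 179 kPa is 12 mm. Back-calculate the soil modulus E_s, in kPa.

E_s ≈ 32700 kPa

S_e = q·B·(1−ν²)/E_s · I_f  ⇒  E_s = q·B·(1−ν²)·I_f / S_e.
E_s = 179 × 3.3 × 0.8976 × 0.74 / 0.012 = 32700 kPa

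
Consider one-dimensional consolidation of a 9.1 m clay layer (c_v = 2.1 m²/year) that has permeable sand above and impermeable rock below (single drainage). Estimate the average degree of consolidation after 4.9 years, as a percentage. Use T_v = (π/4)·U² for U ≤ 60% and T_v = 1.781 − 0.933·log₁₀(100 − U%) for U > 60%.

Drainage path length: H_d = H = 9.1 m (single drainage).
T_v = c_v·t/H_d² = 2.1×4.9/9.1² = 0.12426.
T_v = 0.12426 corresponds to the U ≤ 60% branch:
U = √(4T_v/π) = 0.3978

U ≈ 39.8 %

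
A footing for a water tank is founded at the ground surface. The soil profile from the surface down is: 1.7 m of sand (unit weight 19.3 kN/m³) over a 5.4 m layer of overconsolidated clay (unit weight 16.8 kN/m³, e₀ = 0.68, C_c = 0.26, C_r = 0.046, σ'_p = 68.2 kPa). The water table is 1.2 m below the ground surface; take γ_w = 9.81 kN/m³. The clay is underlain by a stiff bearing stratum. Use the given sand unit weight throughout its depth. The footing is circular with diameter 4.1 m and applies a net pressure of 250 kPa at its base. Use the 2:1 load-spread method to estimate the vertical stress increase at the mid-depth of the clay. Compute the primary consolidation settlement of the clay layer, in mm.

Mid-depth of clay below the ground surface: z = 1.7 + 5.4/2 = 4.4 m.
Total vertical stress at mid-clay: σ_v = 19.3×1.7 + 16.8×2.7 = 78.17 kPa.
Pore pressure: u = 9.81×(4.4 − 1.2) = 31.392 kPa.
Initial effective stress: σ'_0 = σ_v − u = 78.17 − 31.392 = 46.778 kPa.
Stress increase at mid-clay by the 2:1 spreading method:
Δσ ≈ qD²/(D+z)² = 250×4.1²/(4.1+4.4)² = 58.166 kPa
Final effective stress: σ'_f = 46.778 + 58.166 = 104.94 kPa.
σ'_f = 104.94 > σ'_p = 68.2 kPa, so the stress path crosses the preconsolidation pressure — recompression up to σ'_p, then virgin compression beyond:
S_c = H/(1+e₀)·[C_r·log₁₀(σ'_p/σ'_0) + C_c·log₁₀(σ'_f/σ'_p)]
    = 5.4/1.68 × [0.046×log₁₀(68.2/46.778) + 0.26×log₁₀(104.94/68.2)]
    = 3.2143 × [0.0075322 + 0.048661] = 0.1806 m

S_c ≈ 181 mm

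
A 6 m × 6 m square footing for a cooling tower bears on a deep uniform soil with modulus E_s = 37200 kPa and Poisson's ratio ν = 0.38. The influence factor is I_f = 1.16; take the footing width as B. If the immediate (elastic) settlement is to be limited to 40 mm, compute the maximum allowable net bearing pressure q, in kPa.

S_e = q·B·(1−ν²)/E_s · I_f  ⇒  q = S_e·E_s / (B·(1−ν²)·I_f).
q = 0.04 × 37200 / (6 × 0.8556 × 1.16) = 249.9 kPa

q ≈ 250 kPa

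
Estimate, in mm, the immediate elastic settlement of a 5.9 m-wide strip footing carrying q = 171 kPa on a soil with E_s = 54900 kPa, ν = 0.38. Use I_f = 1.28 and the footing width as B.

Immediate (elastic) settlement: S_e = q·B·(1−ν²)/E_s · I_f.
S_e = 171 × 5.9 × (1 − 0.38²) / 54900 × 1.28
    = 171 × 5.9 × 0.8556 / 54900 × 1.28
    = 0.02013 m = 20.13 mm

S_e ≈ 20.1 mm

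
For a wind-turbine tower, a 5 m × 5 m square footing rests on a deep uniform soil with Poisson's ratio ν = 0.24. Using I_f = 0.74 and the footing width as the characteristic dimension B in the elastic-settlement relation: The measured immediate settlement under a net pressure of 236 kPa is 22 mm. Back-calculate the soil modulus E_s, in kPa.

S_e = q·B·(1−ν²)/E_s · I_f  ⇒  E_s = q·B·(1−ν²)·I_f / S_e.
E_s = 236 × 5 × 0.9424 × 0.74 / 0.022 = 37400 kPa

E_s ≈ 37400 kPa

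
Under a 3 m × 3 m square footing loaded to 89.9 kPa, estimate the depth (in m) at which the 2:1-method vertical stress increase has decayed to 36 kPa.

2:1 spreading — at depth z the loaded area has grown by z in each plan dimension:
qB²/(B+z)² = Δσ_z ⇒ z = B(√(q/Δσ_z) − 1) = 3×(√(89.9/36) − 1) = 1.741 m

z ≈ 1.74 m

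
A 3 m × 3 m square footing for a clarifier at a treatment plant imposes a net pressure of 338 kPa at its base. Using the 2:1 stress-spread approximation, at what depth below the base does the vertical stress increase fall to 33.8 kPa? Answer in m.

2:1 spreading — at depth z the loaded area has grown by z in each plan dimension:
qB²/(B+z)² = Δσ_z ⇒ z = B(√(q/Δσ_z) − 1) = 3×(√(338/33.8) − 1) = 6.487 m

z ≈ 6.49 m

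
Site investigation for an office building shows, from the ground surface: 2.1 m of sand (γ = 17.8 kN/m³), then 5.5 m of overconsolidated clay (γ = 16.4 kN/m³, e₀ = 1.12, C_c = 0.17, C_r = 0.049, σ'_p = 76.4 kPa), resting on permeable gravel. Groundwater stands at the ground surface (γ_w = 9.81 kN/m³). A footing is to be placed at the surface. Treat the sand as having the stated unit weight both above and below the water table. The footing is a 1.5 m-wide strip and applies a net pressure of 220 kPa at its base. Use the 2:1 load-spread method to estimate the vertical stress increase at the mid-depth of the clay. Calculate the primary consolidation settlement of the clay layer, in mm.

Mid-depth of clay below the ground surface: z = 2.1 + 5.5/2 = 4.85 m.
Total vertical stress at mid-clay: σ_v = 17.8×2.1 + 16.4×2.75 = 82.48 kPa.
Pore pressure: u = 9.81×(4.85 − 0) = 47.578 kPa.
Initial effective stress: σ'_0 = σ_v − u = 82.48 − 47.578 = 34.902 kPa.
Stress increase at mid-clay by the 2:1 spreading method:
Δσ = qB/(B+z) = 220×1.5/(1.5+4.85) = 51.969 kPa
Final effective stress: σ'_f = 34.902 + 51.969 = 86.871 kPa.
σ'_f = 86.871 > σ'_p = 76.4 kPa, so the stress path crosses the preconsolidation pressure — recompression up to σ'_p, then virgin compression beyond:
S_c = H/(1+e₀)·[C_r·log₁₀(σ'_p/σ'_0) + C_c·log₁₀(σ'_f/σ'_p)]
    = 5.5/2.12 × [0.049×log₁₀(76.4/34.902) + 0.17×log₁₀(86.871/76.4)]
    = 2.5943 × [0.016672 + 0.0094828] = 0.06785 m

S_c ≈ 67.9 mm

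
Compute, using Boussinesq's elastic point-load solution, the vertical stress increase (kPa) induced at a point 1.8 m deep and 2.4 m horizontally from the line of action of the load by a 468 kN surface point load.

Δσ_z ≈ 5.36 kPa

Boussinesq vertical stress below a point load on an elastic half-space:
Δσ_z = 3P/(2πz²) · [1 + (r/z)²]^(−5/2)
r/z = 2.4/1.8 = 1.3333; [1+(r/z)²]^(−5/2) = 0.07776.
Δσ_z = 3×468/(2π×1.8²) × 0.07776 = 68.967 × 0.07776 = 5.363 kPa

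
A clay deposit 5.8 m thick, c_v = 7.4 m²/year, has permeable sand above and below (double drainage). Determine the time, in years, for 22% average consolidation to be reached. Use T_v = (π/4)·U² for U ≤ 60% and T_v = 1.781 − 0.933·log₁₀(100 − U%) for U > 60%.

Drainage path length: H_d = H/2 = 2.9 m (double drainage).
U ≤ 60%: T_v = (π/4)·U² = (π/4)×0.22² = 0.038013.
t = T_v·H_d²/c_v = 0.038013×2.9²/7.4 = 0.0432 years.

t ≈ 0.0432 years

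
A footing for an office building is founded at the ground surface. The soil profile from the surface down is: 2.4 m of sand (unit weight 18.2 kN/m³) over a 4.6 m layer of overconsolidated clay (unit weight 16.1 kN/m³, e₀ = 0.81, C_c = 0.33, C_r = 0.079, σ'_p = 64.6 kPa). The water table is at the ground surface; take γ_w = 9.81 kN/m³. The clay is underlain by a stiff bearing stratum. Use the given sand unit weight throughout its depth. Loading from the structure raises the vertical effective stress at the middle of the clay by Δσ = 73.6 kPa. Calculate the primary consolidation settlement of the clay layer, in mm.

S_c ≈ 242 mm

Mid-depth of clay below the ground surface: z = 2.4 + 4.6/2 = 4.7 m.
Total vertical stress at mid-clay: σ_v = 18.2×2.4 + 16.1×2.3 = 80.71 kPa.
Pore pressure: u = 9.81×(4.7 − 0) = 46.107 kPa.
Initial effective stress: σ'_0 = σ_v − u = 80.71 − 46.107 = 34.603 kPa.
Final effective stress: σ'_f = 34.603 + 73.6 = 108.2 kPa.
σ'_f = 108.2 > σ'_p = 64.6 kPa, so the stress path crosses the preconsolidation pressure — recompression up to σ'_p, then virgin compression beyond:
S_c = H/(1+e₀)·[C_r·log₁₀(σ'_p/σ'_0) + C_c·log₁₀(σ'_f/σ'_p)]
    = 4.6/1.81 × [0.079×log₁₀(64.6/34.603) + 0.33×log₁₀(108.2/64.6)]
    = 2.5414 × [0.021418 + 0.073918] = 0.2423 m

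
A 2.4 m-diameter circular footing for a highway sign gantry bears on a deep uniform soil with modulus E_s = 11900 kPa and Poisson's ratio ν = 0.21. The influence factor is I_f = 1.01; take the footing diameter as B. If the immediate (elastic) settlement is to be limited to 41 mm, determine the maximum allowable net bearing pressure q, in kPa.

q ≈ 211 kPa

S_e = q·B·(1−ν²)/E_s · I_f  ⇒  q = S_e·E_s / (B·(1−ν²)·I_f).
q = 0.041 × 11900 / (2.4 × 0.9559 × 1.01) = 210.6 kPa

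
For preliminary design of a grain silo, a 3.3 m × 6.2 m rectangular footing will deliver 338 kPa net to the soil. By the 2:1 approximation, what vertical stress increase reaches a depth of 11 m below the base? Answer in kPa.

By the 2:1 method the load spreads at 1 horizontal : 2 vertical, so at depth z the loaded area has grown by z in each plan dimension:
Δσ = qBL/((B+z)(L+z)) = 338×3.3×6.2/((3.3+11)(6.2+11)) = 28.116 kPa

Δσ_z ≈ 28.1 kPa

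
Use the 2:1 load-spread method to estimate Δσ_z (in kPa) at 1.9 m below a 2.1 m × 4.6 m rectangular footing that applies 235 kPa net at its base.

By the 2:1 method the load spreads at 1 horizontal : 2 vertical, so at depth z the loaded area has grown by z in each plan dimension:
Δσ = qBL/((B+z)(L+z)) = 235×2.1×4.6/((2.1+1.9)(4.6+1.9)) = 87.312 kPa

Δσ_z ≈ 87.3 kPa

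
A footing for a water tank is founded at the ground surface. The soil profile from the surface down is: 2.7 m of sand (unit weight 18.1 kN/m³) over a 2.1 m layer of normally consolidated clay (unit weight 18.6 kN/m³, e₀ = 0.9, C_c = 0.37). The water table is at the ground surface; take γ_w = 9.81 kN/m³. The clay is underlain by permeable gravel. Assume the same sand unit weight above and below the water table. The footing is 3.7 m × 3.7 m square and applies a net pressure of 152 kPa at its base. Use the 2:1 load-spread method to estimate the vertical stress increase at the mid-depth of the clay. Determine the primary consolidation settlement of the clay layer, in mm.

S_c ≈ 139 mm

Mid-depth of clay below the ground surface: z = 2.7 + 2.1/2 = 3.75 m.
Total vertical stress at mid-clay: σ_v = 18.1×2.7 + 18.6×1.05 = 68.4 kPa.
Pore pressure: u = 9.81×(3.75 − 0) = 36.788 kPa.
Initial effective stress: σ'_0 = σ_v − u = 68.4 − 36.788 = 31.612 kPa.
Stress increase at mid-clay by the 2:1 spreading method:
Δσ = qBL/((B+z)(L+z)) = 152×3.7×3.7/((3.7+3.75)(3.7+3.75)) = 37.492 kPa
Final effective stress: σ'_f = σ'_0 + Δσ = 31.612 + 37.492 = 69.104 kPa.
Normally consolidated clay, so the full stress increment lies on the virgin compression line:
S_c = C_c·H/(1+e₀)·log₁₀(σ'_f/σ'_0) = 0.37×2.1/(1+0.9)×log₁₀(69.104/31.612)
    = 0.40895 × 0.33965 = 0.1389 m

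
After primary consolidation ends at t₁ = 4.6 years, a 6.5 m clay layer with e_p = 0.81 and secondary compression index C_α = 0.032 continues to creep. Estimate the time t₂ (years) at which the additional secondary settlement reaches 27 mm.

S_s = C_α·H/(1+e_p)·log₁₀(t₂/t₁) ⇒ log₁₀(t₂/t₁) = S_s·(1+e_p)/(C_α·H).
log₁₀(t₂/t₁) = 0.027 × (1+0.81) / (0.032×6.5) = 0.235
t₂ = t₁ × 10^0.235 = 4.6 × 1.718 = 7.902 years

t₂ ≈ 7.9 years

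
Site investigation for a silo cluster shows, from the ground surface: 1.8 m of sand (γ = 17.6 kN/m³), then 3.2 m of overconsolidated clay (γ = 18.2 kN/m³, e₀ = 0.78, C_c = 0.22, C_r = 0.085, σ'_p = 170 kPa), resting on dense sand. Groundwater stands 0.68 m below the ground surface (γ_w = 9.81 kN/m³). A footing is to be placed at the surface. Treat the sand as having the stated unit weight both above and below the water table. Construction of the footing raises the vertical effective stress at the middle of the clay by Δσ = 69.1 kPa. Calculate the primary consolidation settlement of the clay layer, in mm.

S_c ≈ 73.5 mm

Mid-depth of clay below the ground surface: z = 1.8 + 3.2/2 = 3.4 m.
Total vertical stress at mid-clay: σ_v = 17.6×1.8 + 18.2×1.6 = 60.8 kPa.
Pore pressure: u = 9.81×(3.4 − 0.68) = 26.683 kPa.
Initial effective stress: σ'_0 = σ_v − u = 60.8 − 26.683 = 34.117 kPa.
Final effective stress: σ'_f = 34.117 + 69.1 = 103.22 kPa.
σ'_f = 103.22 ≤ σ'_p = 170 kPa, so the clay remains overconsolidated and only the recompression index applies:
S_c = C_r·H/(1+e₀)·log₁₀(σ'_f/σ'_0) = 0.085×3.2/1.78×log₁₀(103.22/34.117)
    = 0.15281 × 0.48079 = 0.07347 m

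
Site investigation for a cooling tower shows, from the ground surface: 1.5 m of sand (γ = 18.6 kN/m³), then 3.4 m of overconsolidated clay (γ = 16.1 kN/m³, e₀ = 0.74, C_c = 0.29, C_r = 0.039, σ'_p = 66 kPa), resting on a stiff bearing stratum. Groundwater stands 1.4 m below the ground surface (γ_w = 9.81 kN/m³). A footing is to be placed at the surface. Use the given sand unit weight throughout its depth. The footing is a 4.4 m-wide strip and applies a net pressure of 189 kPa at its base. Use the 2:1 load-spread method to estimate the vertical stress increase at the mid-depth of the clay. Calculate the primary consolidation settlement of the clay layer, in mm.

S_c ≈ 216 mm

Mid-depth of clay below the ground surface: z = 1.5 + 3.4/2 = 3.2 m.
Total vertical stress at mid-clay: σ_v = 18.6×1.5 + 16.1×1.7 = 55.27 kPa.
Pore pressure: u = 9.81×(3.2 − 1.4) = 17.658 kPa.
Initial effective stress: σ'_0 = σ_v − u = 55.27 − 17.658 = 37.612 kPa.
Stress increase at mid-clay by the 2:1 spreading method:
Δσ = qB/(B+z) = 189×4.4/(4.4+3.2) = 109.42 kPa
Final effective stress: σ'_f = 37.612 + 109.42 = 147.03 kPa.
σ'_f = 147.03 > σ'_p = 66 kPa, so the stress path crosses the preconsolidation pressure — recompression up to σ'_p, then virgin compression beyond:
S_c = H/(1+e₀)·[C_r·log₁₀(σ'_p/σ'_0) + C_c·log₁₀(σ'_f/σ'_p)]
    = 3.4/1.74 × [0.039×log₁₀(66/37.612) + 0.29×log₁₀(147.03/66)]
    = 1.954 × [0.0095245 + 0.10088] = 0.2157 m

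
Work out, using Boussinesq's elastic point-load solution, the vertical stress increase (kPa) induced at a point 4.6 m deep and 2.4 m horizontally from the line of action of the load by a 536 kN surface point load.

Δσ_z ≈ 6.63 kPa

Boussinesq vertical stress below a point load on an elastic half-space:
Δσ_z = 3P/(2πz²) · [1 + (r/z)²]^(−5/2)
r/z = 2.4/4.6 = 0.52174; [1+(r/z)²]^(−5/2) = 0.54777.
Δσ_z = 3×536/(2π×4.6²) × 0.54777 = 12.095 × 0.54777 = 6.625 kPa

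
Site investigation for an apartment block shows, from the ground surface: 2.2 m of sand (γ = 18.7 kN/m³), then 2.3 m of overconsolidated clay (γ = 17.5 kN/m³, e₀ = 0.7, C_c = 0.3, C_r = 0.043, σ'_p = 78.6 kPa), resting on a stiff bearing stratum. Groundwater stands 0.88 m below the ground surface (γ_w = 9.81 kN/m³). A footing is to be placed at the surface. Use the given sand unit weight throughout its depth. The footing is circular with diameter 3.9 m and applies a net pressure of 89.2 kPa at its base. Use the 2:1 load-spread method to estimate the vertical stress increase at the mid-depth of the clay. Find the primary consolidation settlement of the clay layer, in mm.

S_c ≈ 13.4 mm

Mid-depth of clay below the ground surface: z = 2.2 + 2.3/2 = 3.35 m.
Total vertical stress at mid-clay: σ_v = 18.7×2.2 + 17.5×1.15 = 61.265 kPa.
Pore pressure: u = 9.81×(3.35 − 0.88) = 24.231 kPa.
Initial effective stress: σ'_0 = σ_v − u = 61.265 − 24.231 = 37.034 kPa.
Stress increase at mid-clay by the 2:1 spreading method:
Δσ ≈ qD²/(D+z)² = 89.2×3.9²/(3.9+3.35)² = 25.812 kPa
Final effective stress: σ'_f = 37.034 + 25.812 = 62.846 kPa.
σ'_f = 62.846 ≤ σ'_p = 78.6 kPa, so the clay remains overconsolidated and only the recompression index applies:
S_c = C_r·H/(1+e₀)·log₁₀(σ'_f/σ'_0) = 0.043×2.3/1.7×log₁₀(62.846/37.034)
    = 0.058175 × 0.22968 = 0.01336 m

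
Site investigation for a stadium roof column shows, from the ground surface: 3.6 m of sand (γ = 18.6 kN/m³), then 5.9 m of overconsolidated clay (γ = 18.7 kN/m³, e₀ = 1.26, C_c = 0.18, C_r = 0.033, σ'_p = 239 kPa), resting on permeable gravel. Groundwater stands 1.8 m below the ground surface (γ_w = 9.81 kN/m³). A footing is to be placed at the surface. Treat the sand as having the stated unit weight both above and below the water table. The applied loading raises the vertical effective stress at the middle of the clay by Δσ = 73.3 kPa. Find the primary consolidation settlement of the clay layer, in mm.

Mid-depth of clay below the ground surface: z = 3.6 + 5.9/2 = 6.55 m.
Total vertical stress at mid-clay: σ_v = 18.6×3.6 + 18.7×2.95 = 122.12 kPa.
Pore pressure: u = 9.81×(6.55 − 1.8) = 46.598 kPa.
Initial effective stress: σ'_0 = σ_v − u = 122.12 − 46.598 = 75.522 kPa.
Final effective stress: σ'_f = 75.522 + 73.3 = 148.82 kPa.
σ'_f = 148.82 ≤ σ'_p = 239 kPa, so the clay remains overconsolidated and only the recompression index applies:
S_c = C_r·H/(1+e₀)·log₁₀(σ'_f/σ'_0) = 0.033×5.9/2.26×log₁₀(148.82/75.522)
    = 0.08615 × 0.29459 = 0.02538 m

S_c ≈ 25.4 mm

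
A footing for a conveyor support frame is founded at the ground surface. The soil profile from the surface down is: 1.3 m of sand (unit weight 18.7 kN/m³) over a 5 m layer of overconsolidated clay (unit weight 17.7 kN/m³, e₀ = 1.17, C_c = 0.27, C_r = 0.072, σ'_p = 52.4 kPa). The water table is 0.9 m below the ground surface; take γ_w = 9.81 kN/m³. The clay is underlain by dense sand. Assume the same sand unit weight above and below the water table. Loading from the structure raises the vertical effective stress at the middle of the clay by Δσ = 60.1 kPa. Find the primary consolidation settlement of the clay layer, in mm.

S_c ≈ 194 mm

Mid-depth of clay below the ground surface: z = 1.3 + 5/2 = 3.8 m.
Total vertical stress at mid-clay: σ_v = 18.7×1.3 + 17.7×2.5 = 68.56 kPa.
Pore pressure: u = 9.81×(3.8 − 0.9) = 28.449 kPa.
Initial effective stress: σ'_0 = σ_v − u = 68.56 − 28.449 = 40.111 kPa.
Final effective stress: σ'_f = 40.111 + 60.1 = 100.21 kPa.
σ'_f = 100.21 > σ'_p = 52.4 kPa, so the stress path crosses the preconsolidation pressure — recompression up to σ'_p, then virgin compression beyond:
S_c = H/(1+e₀)·[C_r·log₁₀(σ'_p/σ'_0) + C_c·log₁₀(σ'_f/σ'_p)]
    = 5/2.17 × [0.072×log₁₀(52.4/40.111) + 0.27×log₁₀(100.21/52.4)]
    = 2.3041 × [0.0083569 + 0.076027] = 0.1944 m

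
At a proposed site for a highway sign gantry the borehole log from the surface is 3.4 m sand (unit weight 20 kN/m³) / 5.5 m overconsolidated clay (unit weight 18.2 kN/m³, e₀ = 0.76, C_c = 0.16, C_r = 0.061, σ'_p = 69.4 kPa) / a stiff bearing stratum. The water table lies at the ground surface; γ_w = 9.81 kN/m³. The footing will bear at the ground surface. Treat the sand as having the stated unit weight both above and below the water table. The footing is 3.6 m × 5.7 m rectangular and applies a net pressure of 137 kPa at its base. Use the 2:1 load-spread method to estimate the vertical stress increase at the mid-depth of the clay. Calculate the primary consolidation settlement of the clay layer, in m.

S_c ≈ 0.0516 m

Mid-depth of clay below the ground surface: z = 3.4 + 5.5/2 = 6.15 m.
Total vertical stress at mid-clay: σ_v = 20×3.4 + 18.2×2.75 = 118.05 kPa.
Pore pressure: u = 9.81×(6.15 − 0) = 60.332 kPa.
Initial effective stress: σ'_0 = σ_v − u = 118.05 − 60.332 = 57.718 kPa.
Stress increase at mid-clay by the 2:1 spreading method:
Δσ = qBL/((B+z)(L+z)) = 137×3.6×5.7/((3.6+6.15)(5.7+6.15)) = 24.332 kPa
Final effective stress: σ'_f = 57.718 + 24.332 = 82.05 kPa.
σ'_f = 82.05 > σ'_p = 69.4 kPa, so the stress path crosses the preconsolidation pressure — recompression up to σ'_p, then virgin compression beyond:
S_c = H/(1+e₀)·[C_r·log₁₀(σ'_p/σ'_0) + C_c·log₁₀(σ'_f/σ'_p)]
    = 5.5/1.76 × [0.061×log₁₀(69.4/57.718) + 0.16×log₁₀(82.05/69.4)]
    = 3.125 × [0.0048829 + 0.011635] = 0.05162 m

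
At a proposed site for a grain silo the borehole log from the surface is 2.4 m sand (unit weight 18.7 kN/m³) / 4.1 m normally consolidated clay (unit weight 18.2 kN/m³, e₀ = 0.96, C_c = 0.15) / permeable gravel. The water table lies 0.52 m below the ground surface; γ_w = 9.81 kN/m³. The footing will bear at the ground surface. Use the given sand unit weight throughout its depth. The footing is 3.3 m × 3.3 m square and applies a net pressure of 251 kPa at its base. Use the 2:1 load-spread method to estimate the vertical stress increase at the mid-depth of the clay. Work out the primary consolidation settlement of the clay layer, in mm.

Mid-depth of clay below the ground surface: z = 2.4 + 4.1/2 = 4.45 m.
Total vertical stress at mid-clay: σ_v = 18.7×2.4 + 18.2×2.05 = 82.19 kPa.
Pore pressure: u = 9.81×(4.45 − 0.52) = 38.553 kPa.
Initial effective stress: σ'_0 = σ_v − u = 82.19 − 38.553 = 43.637 kPa.
Stress increase at mid-clay by the 2:1 spreading method:
Δσ = qBL/((B+z)(L+z)) = 251×3.3×3.3/((3.3+4.45)(3.3+4.45)) = 45.509 kPa
Final effective stress: σ'_f = σ'_0 + Δσ = 43.637 + 45.509 = 89.146 kPa.
Normally consolidated clay, so the full stress increment lies on the virgin compression line:
S_c = C_c·H/(1+e₀)·log₁₀(σ'_f/σ'_0) = 0.15×4.1/(1+0.96)×log₁₀(89.146/43.637)
    = 0.31378 × 0.31025 = 0.09735 m

S_c ≈ 97.4 mm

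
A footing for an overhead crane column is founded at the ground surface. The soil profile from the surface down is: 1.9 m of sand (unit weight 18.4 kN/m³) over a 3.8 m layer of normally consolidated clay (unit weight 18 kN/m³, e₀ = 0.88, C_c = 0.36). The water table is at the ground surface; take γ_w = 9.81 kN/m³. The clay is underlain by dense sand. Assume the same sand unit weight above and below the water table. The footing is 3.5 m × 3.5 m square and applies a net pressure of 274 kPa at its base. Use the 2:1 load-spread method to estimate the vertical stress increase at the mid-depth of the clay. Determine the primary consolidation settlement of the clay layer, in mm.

S_c ≈ 345 mm

Mid-depth of clay below the ground surface: z = 1.9 + 3.8/2 = 3.8 m.
Total vertical stress at mid-clay: σ_v = 18.4×1.9 + 18×1.9 = 69.16 kPa.
Pore pressure: u = 9.81×(3.8 − 0) = 37.278 kPa.
Initial effective stress: σ'_0 = σ_v − u = 69.16 − 37.278 = 31.882 kPa.
Stress increase at mid-clay by the 2:1 spreading method:
Δσ = qBL/((B+z)(L+z)) = 274×3.5×3.5/((3.5+3.8)(3.5+3.8)) = 62.986 kPa
Final effective stress: σ'_f = σ'_0 + Δσ = 31.882 + 62.986 = 94.868 kPa.
Normally consolidated clay, so the full stress increment lies on the virgin compression line:
S_c = C_c·H/(1+e₀)·log₁₀(σ'_f/σ'_0) = 0.36×3.8/(1+0.88)×log₁₀(94.868/31.882)
    = 0.72766 × 0.47357 = 0.3446 m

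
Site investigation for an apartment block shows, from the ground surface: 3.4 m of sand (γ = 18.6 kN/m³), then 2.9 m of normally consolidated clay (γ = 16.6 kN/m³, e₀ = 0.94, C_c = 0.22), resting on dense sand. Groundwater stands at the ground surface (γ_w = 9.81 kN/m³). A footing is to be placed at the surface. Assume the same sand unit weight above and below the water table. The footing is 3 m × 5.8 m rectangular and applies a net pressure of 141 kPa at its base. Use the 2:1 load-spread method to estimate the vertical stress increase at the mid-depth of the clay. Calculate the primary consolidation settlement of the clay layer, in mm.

Mid-depth of clay below the ground surface: z = 3.4 + 2.9/2 = 4.85 m.
Total vertical stress at mid-clay: σ_v = 18.6×3.4 + 16.6×1.45 = 87.31 kPa.
Pore pressure: u = 9.81×(4.85 − 0) = 47.578 kPa.
Initial effective stress: σ'_0 = σ_v − u = 87.31 − 47.578 = 39.732 kPa.
Stress increase at mid-clay by the 2:1 spreading method:
Δσ = qBL/((B+z)(L+z)) = 141×3×5.8/((3+4.85)(5.8+4.85)) = 29.346 kPa
Final effective stress: σ'_f = σ'_0 + Δσ = 39.732 + 29.346 = 69.078 kPa.
Normally consolidated clay, so the full stress increment lies on the virgin compression line:
S_c = C_c·H/(1+e₀)·log₁₀(σ'_f/σ'_0) = 0.22×2.9/(1+0.94)×log₁₀(69.078/39.732)
    = 0.32887 × 0.2402 = 0.07899 m

S_c ≈ 79 mm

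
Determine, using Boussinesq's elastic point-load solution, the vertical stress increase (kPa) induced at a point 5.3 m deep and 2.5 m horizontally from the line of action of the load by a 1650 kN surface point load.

Boussinesq vertical stress below a point load on an elastic half-space:
Δσ_z = 3P/(2πz²) · [1 + (r/z)²]^(−5/2)
r/z = 2.5/5.3 = 0.4717; [1+(r/z)²]^(−5/2) = 0.60517.
Δσ_z = 3×1650/(2π×5.3²) × 0.60517 = 28.046 × 0.60517 = 16.97 kPa

Δσ_z ≈ 17 kPa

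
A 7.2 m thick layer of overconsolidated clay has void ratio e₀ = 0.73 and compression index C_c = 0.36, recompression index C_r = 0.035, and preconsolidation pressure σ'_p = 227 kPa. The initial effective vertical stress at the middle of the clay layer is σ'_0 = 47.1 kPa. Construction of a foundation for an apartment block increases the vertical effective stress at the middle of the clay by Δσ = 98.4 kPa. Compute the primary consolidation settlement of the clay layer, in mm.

S_c ≈ 71.4 mm

Final effective stress: σ'_f = 47.1 + 98.4 = 145.5 kPa.
σ'_f = 145.5 ≤ σ'_p = 227 kPa, so the clay remains overconsolidated and only the recompression index applies:
S_c = C_r·H/(1+e₀)·log₁₀(σ'_f/σ'_0) = 0.035×7.2/1.73×log₁₀(145.5/47.1)
    = 0.14566 × 0.48984 = 0.07135 m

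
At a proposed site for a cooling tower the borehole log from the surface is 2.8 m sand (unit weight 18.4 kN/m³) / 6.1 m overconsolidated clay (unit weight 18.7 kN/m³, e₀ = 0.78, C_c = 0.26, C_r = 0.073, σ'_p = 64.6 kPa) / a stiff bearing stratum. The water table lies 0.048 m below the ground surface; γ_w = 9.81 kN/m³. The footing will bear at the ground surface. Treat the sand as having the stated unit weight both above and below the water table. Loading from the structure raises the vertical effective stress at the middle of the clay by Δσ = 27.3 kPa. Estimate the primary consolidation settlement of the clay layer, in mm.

S_c ≈ 102 mm

Mid-depth of clay below the ground surface: z = 2.8 + 6.1/2 = 5.85 m.
Total vertical stress at mid-clay: σ_v = 18.4×2.8 + 18.7×3.05 = 108.55 kPa.
Pore pressure: u = 9.81×(5.85 − 0.048) = 56.918 kPa.
Initial effective stress: σ'_0 = σ_v − u = 108.55 − 56.918 = 51.632 kPa.
Final effective stress: σ'_f = 51.632 + 27.3 = 78.932 kPa.
σ'_f = 78.932 > σ'_p = 64.6 kPa, so the stress path crosses the preconsolidation pressure — recompression up to σ'_p, then virgin compression beyond:
S_c = H/(1+e₀)·[C_r·log₁₀(σ'_p/σ'_0) + C_c·log₁₀(σ'_f/σ'_p)]
    = 6.1/1.78 × [0.073×log₁₀(64.6/51.632) + 0.26×log₁₀(78.932/64.6)]
    = 3.427 × [0.0071039 + 0.022625] = 0.1019 m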